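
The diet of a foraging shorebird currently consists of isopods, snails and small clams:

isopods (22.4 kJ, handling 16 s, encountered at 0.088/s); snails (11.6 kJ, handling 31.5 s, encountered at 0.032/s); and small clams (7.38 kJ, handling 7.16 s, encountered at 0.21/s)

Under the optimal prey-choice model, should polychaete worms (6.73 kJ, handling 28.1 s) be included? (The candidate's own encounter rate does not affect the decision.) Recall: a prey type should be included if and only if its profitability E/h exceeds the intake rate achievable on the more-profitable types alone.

Intake rate on the current diet: R = (0.088×22.4 + 0.032×11.6 + 0.21×7.38) / (1 + 0.088×16 + 0.032×31.5 + 0.21×7.16) = 3.892/4.92 = 0.7912 kJ/s.
polychaete worms: E/h = 6.73/28.1 = 0.2395 kJ/s.
Since 0.2395 < R, time spent handling polychaete worms is better spent searching.

No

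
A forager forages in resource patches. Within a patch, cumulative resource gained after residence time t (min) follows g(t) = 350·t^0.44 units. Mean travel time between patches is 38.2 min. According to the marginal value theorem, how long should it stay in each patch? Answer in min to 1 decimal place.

30.0 min

Optimal t* satisfies g'(t*) = g(t*)/(T + t*).
g'(t) = 0.44·350·t^-0.56. Setting 0.44·350·t^-0.56 = 350·t^0.44/(38.2+t) gives 0.44(38.2+t) = t, so 0.56·t = 0.44×38.2.
t* = 0.44×38.2/0.56 = 30.01 min.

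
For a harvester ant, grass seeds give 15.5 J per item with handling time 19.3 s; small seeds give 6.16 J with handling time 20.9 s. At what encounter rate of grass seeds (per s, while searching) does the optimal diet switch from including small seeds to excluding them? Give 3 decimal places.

At the threshold, the rate on grass seeds alone equals the profitability of small seeds: λ·15.5/(1 + λ·19.3) = 6.16/20.9 = 0.2947.
Rearranging, λ(15.5 − 0.2947×19.3) = 0.2947, so λ = 0.2947/9.812 = 0.03004 per s.

0.030 per s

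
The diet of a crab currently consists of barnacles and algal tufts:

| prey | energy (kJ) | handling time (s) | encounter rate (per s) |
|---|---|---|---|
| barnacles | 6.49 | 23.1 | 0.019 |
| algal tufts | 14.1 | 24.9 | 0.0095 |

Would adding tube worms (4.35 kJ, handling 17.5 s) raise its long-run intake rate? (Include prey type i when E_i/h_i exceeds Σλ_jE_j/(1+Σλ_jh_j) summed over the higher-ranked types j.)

Yes

Intake rate on the current diet: R = (0.019×6.49 + 0.0095×14.1) / (1 + 0.019×23.1 + 0.0095×24.9) = 0.2573/1.675 = 0.1535 kJ/s.
tube worms: E/h = 4.35/17.5 = 0.2486 kJ/s.
0.2486 > 0.1535, so adding tube worms raises the average — include it.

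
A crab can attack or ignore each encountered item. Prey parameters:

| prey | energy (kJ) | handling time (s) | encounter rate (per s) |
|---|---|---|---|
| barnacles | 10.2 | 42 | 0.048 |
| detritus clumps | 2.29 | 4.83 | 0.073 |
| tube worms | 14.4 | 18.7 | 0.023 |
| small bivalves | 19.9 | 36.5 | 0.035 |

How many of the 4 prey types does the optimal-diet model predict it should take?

Profitabilities (E/h, kJ/s): tube worms 0.77, small bivalves 0.545, detritus clumps 0.474, barnacles 0.243. Add prey in this order while the next type's profitability exceeds the intake rate on those already taken.
Rate on top 1: 0.2316. small bivalves: 0.545 > 0.2316 → include.
Rate on top 2: 0.3796. detritus clumps: 0.474 > 0.3796 → include.
Rate on top 3: 0.3905. barnacles: 0.243 < 0.3905 → exclude; stop.
Optimal diet: tube worms, small bivalves, detritus clumps — 3 of 4 types.

3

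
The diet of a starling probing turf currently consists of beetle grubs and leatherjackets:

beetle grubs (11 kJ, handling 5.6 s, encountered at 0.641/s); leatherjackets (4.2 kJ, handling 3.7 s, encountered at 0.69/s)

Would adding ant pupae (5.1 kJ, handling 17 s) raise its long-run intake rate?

No

On beetle grubs and leatherjackets alone, R = ΣλE/(1+Σλh) = 9.949/7.143 = 1.393 kJ/s.
Profitability of ant pupae: 5.1/17 = 0.3 kJ/s.
Since 0.3 < R, time spent handling ant pupae is better spent searching.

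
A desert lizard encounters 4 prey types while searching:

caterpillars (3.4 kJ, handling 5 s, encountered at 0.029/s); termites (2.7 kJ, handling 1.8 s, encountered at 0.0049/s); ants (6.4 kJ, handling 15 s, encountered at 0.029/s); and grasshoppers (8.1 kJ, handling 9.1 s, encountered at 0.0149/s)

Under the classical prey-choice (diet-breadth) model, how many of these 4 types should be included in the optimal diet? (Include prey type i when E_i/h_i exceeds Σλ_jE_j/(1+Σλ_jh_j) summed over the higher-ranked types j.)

4

E/h in descending order: termites 1.5, grasshoppers 0.89, caterpillars 0.68, ants 0.427 kJ/s. The optimal diet is the largest prefix of this list for which every included type satisfies E_i/h_i > R on the types above it.
Rate on top 1: 0.01311. grasshoppers: 0.89 > 0.01311 → include.
Rate on top 2: 0.117. caterpillars: 0.68 > 0.117 → include.
Rate on top 3: 0.1803. ants: 0.427 > 0.1803 → include.
Optimal diet: termites, grasshoppers, caterpillars, ants — 4 of 4 types.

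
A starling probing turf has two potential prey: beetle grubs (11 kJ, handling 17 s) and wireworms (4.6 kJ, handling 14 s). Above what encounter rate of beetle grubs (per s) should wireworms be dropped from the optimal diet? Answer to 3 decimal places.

Drop wireworms once their profitability E₂/h₂ falls below the rate achievable on beetle grubs alone: E₂/h₂ = λE₁/(1 + λh₁).
Solve for λ: λE₁h₂ = E₂(1 + λh₁) → λ(E₁h₂ − E₂h₁) = E₂ → λ = E₂/(E₁h₂ − E₂h₁).
λ = 4.6/(11×14 − 4.6×17) = 4.6/75.8 = 0.06069 per s.

0.061 per s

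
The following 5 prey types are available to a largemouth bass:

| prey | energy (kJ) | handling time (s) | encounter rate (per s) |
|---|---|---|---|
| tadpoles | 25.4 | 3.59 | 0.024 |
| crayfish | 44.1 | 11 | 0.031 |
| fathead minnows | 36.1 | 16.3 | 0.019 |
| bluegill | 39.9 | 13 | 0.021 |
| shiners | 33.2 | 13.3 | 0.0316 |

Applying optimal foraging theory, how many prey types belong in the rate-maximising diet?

Rank by E/h (kJ/s): tadpoles 7.08, crayfish 4.01, bluegill 3.07, shiners 2.5, fathead minnows 2.21. Include each in turn until the next type's E/h falls below the running intake rate.
Rate on top 1: 0.5612. crayfish: 4.01 > 0.5612 → include.
Rate on top 2: 1.385. bluegill: 3.07 > 1.385 → include.
Rate on top 3: 1.655. shiners: 2.5 > 1.655 → include.
Rate on top 4: 1.822. fathead minnows: 2.21 > 1.822 → include.
Optimal diet: tadpoles, crayfish, bluegill, shiners, fathead minnows — 5 of 5 types.

5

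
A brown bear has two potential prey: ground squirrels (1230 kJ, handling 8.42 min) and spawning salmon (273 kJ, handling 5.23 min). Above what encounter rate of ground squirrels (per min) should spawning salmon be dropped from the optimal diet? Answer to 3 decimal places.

0.066 per min

At the threshold, the rate on ground squirrels alone equals the profitability of spawning salmon: λ·1230/(1 + λ·8.42) = 273/5.23 = 52.2.
Rearranging, λ(1230 − 52.2×8.42) = 52.2, so λ = 52.2/790.5 = 0.06603 per min.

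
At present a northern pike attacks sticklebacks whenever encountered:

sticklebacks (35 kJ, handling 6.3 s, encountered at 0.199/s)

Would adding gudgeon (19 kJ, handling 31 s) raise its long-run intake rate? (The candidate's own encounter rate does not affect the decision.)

No

On sticklebacks alone, R = ΣλE/(1+Σλh) = 6.965/2.254 = 3.09 kJ/s.
Profitability of gudgeon: 19/31 = 0.6129 kJ/s.
Since 0.6129 < R, time spent handling gudgeon is better spent searching.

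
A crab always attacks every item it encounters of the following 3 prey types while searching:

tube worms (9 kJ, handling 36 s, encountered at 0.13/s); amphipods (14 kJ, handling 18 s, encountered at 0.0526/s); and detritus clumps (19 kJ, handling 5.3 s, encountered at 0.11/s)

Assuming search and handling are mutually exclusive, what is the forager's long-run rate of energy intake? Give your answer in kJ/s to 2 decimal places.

0.55 kJ/s

R = (0.13×9 + 0.0526×14 + 0.11×19) / (1 + 0.13×36 + 0.0526×18 + 0.11×5.3) = 3.996/7.21 = 0.5543 kJ/s.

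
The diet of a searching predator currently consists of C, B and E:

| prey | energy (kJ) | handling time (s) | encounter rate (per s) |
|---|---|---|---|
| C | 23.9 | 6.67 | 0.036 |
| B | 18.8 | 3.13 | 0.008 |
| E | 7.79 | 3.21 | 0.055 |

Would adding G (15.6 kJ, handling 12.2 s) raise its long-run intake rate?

On C, B and E alone, R = ΣλE/(1+Σλh) = 1.439/1.442 = 0.9983 kJ/s.
Profitability of G: 15.6/12.2 = 1.279 kJ/s.
1.279 > 0.9983, so adding G raises the average — include it.

Yes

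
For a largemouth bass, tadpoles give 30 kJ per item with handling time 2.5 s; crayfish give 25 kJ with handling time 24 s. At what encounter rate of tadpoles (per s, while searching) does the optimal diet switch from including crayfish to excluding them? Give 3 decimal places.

0.038 per s

At the threshold, the rate on tadpoles alone equals the profitability of crayfish: λ·30/(1 + λ·2.5) = 25/24 = 1.042.
Rearranging, λ(30 − 1.042×2.5) = 1.042, so λ = 1.042/27.4 = 0.03802 per s.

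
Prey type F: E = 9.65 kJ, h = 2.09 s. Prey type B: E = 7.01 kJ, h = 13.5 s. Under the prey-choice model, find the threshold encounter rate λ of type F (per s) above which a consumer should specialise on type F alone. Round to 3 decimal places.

0.061 per s

At the threshold, the rate on type F alone equals the profitability of type B: λ·9.65/(1 + λ·2.09) = 7.01/13.5 = 0.5193.
Rearranging, λ(9.65 − 0.5193×2.09) = 0.5193, so λ = 0.5193/8.565 = 0.06063 per s.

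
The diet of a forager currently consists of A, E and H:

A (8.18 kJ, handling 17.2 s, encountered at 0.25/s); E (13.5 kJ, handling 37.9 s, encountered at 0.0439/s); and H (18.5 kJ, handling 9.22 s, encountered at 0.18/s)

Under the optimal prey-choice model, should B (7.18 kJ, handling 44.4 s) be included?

No

Current rate: (0.25×8.18 + 0.0439×13.5 + 0.18×18.5)/(1 + 0.25×17.2 + 0.0439×37.9 + 0.18×9.22) = 0.692 kJ/s.
B: E/h = 7.18/44.4 = 0.1617 kJ/s.
Since 0.1617 < R, time spent handling B is better spent searching.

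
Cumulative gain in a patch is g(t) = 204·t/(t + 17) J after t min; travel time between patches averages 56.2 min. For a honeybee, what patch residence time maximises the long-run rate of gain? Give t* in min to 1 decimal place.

Optimal t* satisfies g'(t*) = g(t*)/(T + t*).
g'(t) = 204·17/(t + 17)². Setting 204·17/(t+17)² = 204t/[(t+17)(56.2+t)] gives 17(56.2+t) = t(t+17), so t² = 17×56.2 = 955.4.
t* = √955.4 = 30.91 min.

30.9 min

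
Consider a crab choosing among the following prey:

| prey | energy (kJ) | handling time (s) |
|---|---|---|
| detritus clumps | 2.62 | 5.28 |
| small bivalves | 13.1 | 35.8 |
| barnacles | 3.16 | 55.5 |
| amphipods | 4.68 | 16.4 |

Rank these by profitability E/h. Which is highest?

detritus clumps

In descending order of E/h:
detritus clumps: 2.62/5.28 = 0.496 kJ/s
small bivalves: 13.1/35.8 = 0.366 kJ/s
amphipods: 4.68/16.4 = 0.285 kJ/s
barnacles: 3.16/55.5 = 0.0569 kJ/s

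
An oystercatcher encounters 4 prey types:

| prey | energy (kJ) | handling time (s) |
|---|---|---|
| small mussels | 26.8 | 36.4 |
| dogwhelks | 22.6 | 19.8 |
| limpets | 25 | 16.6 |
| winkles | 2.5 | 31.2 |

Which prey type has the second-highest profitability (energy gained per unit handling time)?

dogwhelks

In descending order of E/h:
limpets: 25/16.6 = 1.51 kJ/s
dogwhelks: 22.6/19.8 = 1.14 kJ/s
small mussels: 26.8/36.4 = 0.736 kJ/s
winkles: 2.5/31.2 = 0.0801 kJ/s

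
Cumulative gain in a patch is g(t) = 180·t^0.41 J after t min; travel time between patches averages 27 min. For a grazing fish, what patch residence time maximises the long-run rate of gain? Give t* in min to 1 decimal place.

By the marginal value theorem, leave when the instantaneous gain rate g'(t) equals the habitat-wide average g(t)/(T + t).
g'(t) = 0.41·180·t^-0.59. Setting 0.41·180·t^-0.59 = 180·t^0.41/(27+t) gives 0.41(27+t) = t, so 0.59·t = 0.41×27.
t* = 0.41×27/0.59 = 18.76 min.

18.8 min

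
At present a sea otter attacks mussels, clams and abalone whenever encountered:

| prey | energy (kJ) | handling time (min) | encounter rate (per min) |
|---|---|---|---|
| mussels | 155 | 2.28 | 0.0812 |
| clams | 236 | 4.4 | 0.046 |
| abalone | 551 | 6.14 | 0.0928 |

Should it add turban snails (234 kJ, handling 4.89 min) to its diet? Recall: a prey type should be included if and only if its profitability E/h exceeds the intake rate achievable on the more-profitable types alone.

Yes

Current rate: (0.0812×155 + 0.046×236 + 0.0928×551)/(1 + 0.0812×2.28 + 0.046×4.4 + 0.0928×6.14) = 38.1 kJ/min.
turban snails: E/h = 234/4.89 = 47.85 kJ/min.
Since 47.85 > R, including turban snails increases the long-run rate.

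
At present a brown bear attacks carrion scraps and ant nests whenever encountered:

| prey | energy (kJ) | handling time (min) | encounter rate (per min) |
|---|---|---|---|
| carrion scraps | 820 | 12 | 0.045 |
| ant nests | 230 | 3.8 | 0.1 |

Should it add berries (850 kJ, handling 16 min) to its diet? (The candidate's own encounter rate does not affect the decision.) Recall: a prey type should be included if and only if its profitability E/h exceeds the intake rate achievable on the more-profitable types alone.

Yes

On carrion scraps and ant nests alone, R = ΣλE/(1+Σλh) = 59.9/1.92 = 31.2 kJ/min.
Profitability of berries: 850/16 = 53.12 kJ/min.
Since 53.12 > R, including berries increases the long-run rate.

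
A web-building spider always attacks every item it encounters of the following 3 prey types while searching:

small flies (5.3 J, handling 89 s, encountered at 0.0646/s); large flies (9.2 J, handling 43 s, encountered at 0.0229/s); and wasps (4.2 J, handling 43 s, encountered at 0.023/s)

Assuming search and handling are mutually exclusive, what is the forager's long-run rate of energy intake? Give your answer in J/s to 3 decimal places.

0.074 J/s

Energy encountered per unit search time: 0.0646×5.3 + 0.0229×9.2 + 0.023×4.2 = 0.6497 J/s.
Handling time per unit search time: 0.0646×89 + 0.0229×43 + 0.023×43 = 7.723.
Rate = 0.6497/(1 + 7.723) = 0.07448 J/s.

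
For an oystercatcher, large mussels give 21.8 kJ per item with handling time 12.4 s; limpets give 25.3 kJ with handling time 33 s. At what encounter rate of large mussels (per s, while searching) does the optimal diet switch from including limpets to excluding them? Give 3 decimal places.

0.062 per s

Drop limpets once their profitability E₂/h₂ falls below the rate achievable on large mussels alone: E₂/h₂ = λE₁/(1 + λh₁).
Solve for λ: λE₁h₂ = E₂(1 + λh₁) → λ(E₁h₂ − E₂h₁) = E₂ → λ = E₂/(E₁h₂ − E₂h₁).
λ = 25.3/(21.8×33 − 25.3×12.4) = 25.3/405.7 = 0.06236 per s.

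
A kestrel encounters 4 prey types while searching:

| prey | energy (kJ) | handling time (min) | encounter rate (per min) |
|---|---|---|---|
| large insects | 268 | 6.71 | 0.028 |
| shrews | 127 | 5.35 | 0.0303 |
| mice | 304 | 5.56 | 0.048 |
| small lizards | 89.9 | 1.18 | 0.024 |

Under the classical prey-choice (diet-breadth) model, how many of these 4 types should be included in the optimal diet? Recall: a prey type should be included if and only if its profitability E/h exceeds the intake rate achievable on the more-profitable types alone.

Profitabilities (E/h, kJ/min): small lizards 76.2, mice 54.7, large insects 39.9, shrews 23.7. Add prey in this order while the next type's profitability exceeds the intake rate on those already taken.
Rate on top 1: 2.098. mice: 54.7 > 2.098 → include.
Rate on top 2: 12.93. large insects: 39.9 > 12.93 → include.
Rate on top 3: 16.35. shrews: 23.7 > 16.35 → include.
Optimal diet: small lizards, mice, large insects, shrews — 4 of 4 types.

4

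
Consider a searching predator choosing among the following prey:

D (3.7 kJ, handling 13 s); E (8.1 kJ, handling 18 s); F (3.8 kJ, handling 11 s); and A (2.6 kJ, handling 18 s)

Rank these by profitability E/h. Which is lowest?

A

In descending order of E/h:
E: 8.1/18 = 0.45 kJ/s
F: 3.8/11 = 0.345 kJ/s
D: 3.7/13 = 0.285 kJ/s
A: 2.6/18 = 0.144 kJ/s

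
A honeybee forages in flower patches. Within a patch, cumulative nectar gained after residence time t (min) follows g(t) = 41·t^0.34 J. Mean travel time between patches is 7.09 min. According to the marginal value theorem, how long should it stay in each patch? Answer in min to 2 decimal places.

3.65 min

Optimal t* satisfies g'(t*) = g(t*)/(T + t*).
g'(t) = 0.34·41·t^-0.66. Setting 0.34·41·t^-0.66 = 41·t^0.34/(7.09+t) gives 0.34(7.09+t) = t, so 0.66·t = 0.34×7.09.
t* = 0.34×7.09/0.66 = 3.652 min.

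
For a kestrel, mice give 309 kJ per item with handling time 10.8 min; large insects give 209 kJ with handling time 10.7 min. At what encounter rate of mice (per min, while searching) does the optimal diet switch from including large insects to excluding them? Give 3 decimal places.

0.199 per min

The zero-one rule: include large insects iff E₂/h₂ > λE₁/(1+λh₁). Equality gives the switch point.
λE₁h₂ = E₂ + λE₂h₁ ⇒ λ = E₂/(E₁h₂ − E₂h₁) = 209/(3306 − 2257) = 0.1992 per min.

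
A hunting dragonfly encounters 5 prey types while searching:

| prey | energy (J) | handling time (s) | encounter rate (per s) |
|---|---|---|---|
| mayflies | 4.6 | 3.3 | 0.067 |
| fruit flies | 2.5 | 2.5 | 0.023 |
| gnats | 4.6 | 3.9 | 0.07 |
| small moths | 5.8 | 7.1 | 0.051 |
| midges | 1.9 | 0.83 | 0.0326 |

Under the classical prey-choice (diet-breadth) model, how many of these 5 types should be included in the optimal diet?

Profitabilities (E/h, J/s): midges 2.29, mayflies 1.39, gnats 1.18, fruit flies 1, small moths 0.817. Add prey in this order while the next type's profitability exceeds the intake rate on those already taken.
Rate on top 1: 0.06031. mayflies: 1.39 > 0.06031 → include.
Rate on top 2: 0.2965. gnats: 1.18 > 0.2965 → include.
Rate on top 3: 0.455. fruit flies: 1 > 0.455 → include.
Rate on top 4: 0.4749. small moths: 0.817 > 0.4749 → include.
Optimal diet: midges, mayflies, gnats, fruit flies, small moths — 5 of 5 types.

5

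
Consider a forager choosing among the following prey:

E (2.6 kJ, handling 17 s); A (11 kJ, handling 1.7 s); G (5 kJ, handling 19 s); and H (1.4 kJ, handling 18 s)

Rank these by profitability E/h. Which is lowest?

In descending order of E/h:
A: 11/1.7 = 6.47 kJ/s
G: 5/19 = 0.263 kJ/s
E: 2.6/17 = 0.153 kJ/s
H: 1.4/18 = 0.0778 kJ/s

H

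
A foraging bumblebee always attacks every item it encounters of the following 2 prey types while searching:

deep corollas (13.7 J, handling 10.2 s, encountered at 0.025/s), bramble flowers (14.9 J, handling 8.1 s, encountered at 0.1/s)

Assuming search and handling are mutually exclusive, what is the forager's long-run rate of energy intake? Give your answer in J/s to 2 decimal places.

0.89 J/s

R = (0.025×13.7 + 0.1×14.9) / (1 + 0.025×10.2 + 0.1×8.1) = 1.833/2.065 = 0.8874 J/s.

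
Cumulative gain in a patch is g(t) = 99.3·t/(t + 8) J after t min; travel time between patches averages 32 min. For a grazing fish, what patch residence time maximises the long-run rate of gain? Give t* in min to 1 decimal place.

Maximise g(t)/(T+t): set derivative to zero → g'(t)(T+t) = g(t).
g'(t) = 99.3·8/(t + 8)². Setting 99.3·8/(t+8)² = 99.3t/[(t+8)(32+t)] gives 8(32+t) = t(t+8), so t² = 8×32 = 256.
t* = √256 = 16 min.

16.0 min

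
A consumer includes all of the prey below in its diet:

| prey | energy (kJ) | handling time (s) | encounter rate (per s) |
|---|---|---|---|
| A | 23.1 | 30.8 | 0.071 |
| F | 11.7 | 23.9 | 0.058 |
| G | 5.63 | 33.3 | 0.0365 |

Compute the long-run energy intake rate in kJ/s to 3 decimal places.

0.436 kJ/s

Energy encountered per unit search time: 0.071×23.1 + 0.058×11.7 + 0.0365×5.63 = 2.524 kJ/s.
Handling time per unit search time: 0.071×30.8 + 0.058×23.9 + 0.0365×33.3 = 4.788.
Rate = 2.524/(1 + 4.788) = 0.4361 kJ/s.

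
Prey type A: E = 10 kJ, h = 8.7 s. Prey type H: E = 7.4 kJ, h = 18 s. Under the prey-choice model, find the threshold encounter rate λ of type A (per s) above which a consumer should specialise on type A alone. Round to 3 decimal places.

The zero-one rule: include type H iff E₂/h₂ > λE₁/(1+λh₁). Equality gives the switch point.
λE₁h₂ = E₂ + λE₂h₁ ⇒ λ = E₂/(E₁h₂ − E₂h₁) = 7.4/(180 − 64.38) = 0.064 per s.

0.064 per s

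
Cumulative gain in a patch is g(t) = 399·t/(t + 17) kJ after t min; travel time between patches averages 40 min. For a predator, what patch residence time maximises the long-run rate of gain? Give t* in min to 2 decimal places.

By the marginal value theorem, leave when the instantaneous gain rate g'(t) equals the habitat-wide average g(t)/(T + t).
g'(t) = 399·17/(t + 17)². Setting 399·17/(t+17)² = 399t/[(t+17)(40+t)] gives 17(40+t) = t(t+17), so t² = 17×40 = 680.
t* = √680 = 26.08 min.

26.08 min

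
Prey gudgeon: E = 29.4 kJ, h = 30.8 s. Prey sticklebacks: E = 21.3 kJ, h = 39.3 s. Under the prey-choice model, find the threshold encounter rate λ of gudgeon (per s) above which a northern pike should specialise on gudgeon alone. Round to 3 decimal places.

At the threshold, the rate on gudgeon alone equals the profitability of sticklebacks: λ·29.4/(1 + λ·30.8) = 21.3/39.3 = 0.542.
Rearranging, λ(29.4 − 0.542×30.8) = 0.542, so λ = 0.542/12.71 = 0.04265 per s.

0.043 per s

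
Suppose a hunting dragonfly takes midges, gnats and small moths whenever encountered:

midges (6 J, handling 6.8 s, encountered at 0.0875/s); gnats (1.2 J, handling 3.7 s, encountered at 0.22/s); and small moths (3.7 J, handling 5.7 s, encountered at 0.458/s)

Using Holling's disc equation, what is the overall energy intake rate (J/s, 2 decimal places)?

0.49 J/s

Energy encountered per unit search time: 0.0875×6 + 0.22×1.2 + 0.458×3.7 = 2.484 J/s.
Handling time per unit search time: 0.0875×6.8 + 0.22×3.7 + 0.458×5.7 = 4.02.
Rate = 2.484/(1 + 4.02) = 0.4948 J/s.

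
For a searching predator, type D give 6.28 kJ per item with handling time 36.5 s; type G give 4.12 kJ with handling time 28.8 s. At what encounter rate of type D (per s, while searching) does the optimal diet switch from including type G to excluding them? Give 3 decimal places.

0.135 per s

Drop type G once their profitability E₂/h₂ falls below the rate achievable on type D alone: E₂/h₂ = λE₁/(1 + λh₁).
Solve for λ: λE₁h₂ = E₂(1 + λh₁) → λ(E₁h₂ − E₂h₁) = E₂ → λ = E₂/(E₁h₂ − E₂h₁).
λ = 4.12/(6.28×28.8 − 4.12×36.5) = 4.12/30.48 = 0.1352 per s.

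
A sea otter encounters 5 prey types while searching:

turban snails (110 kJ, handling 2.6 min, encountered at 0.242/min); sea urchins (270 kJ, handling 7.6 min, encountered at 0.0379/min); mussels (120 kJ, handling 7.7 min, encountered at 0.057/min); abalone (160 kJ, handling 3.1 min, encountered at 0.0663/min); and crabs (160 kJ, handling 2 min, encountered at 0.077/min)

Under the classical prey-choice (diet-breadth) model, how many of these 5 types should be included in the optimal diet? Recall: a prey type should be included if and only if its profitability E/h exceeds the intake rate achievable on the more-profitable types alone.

4

E/h in descending order: crabs 80, abalone 51.6, turban snails 42.3, sea urchins 35.5, mussels 15.6 kJ/min. The optimal diet is the largest prefix of this list for which every included type satisfies E_i/h_i > R on the types above it.
Rate on top 1: 10.68. abalone: 51.6 > 10.68 → include.
Rate on top 2: 16.86. turban snails: 42.3 > 16.86 → include.
Rate on top 3: 24.91. sea urchins: 35.5 > 24.91 → include.
Rate on top 4: 26.26. mussels: 15.6 < 26.26 → exclude; stop.
Optimal diet: crabs, abalone, turban snails, sea urchins — 4 of 5 types.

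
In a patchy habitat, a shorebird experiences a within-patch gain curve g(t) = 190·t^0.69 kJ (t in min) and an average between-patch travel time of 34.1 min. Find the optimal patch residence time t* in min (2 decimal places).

Maximise g(t)/(T+t): set derivative to zero → g'(t)(T+t) = g(t).
g'(t) = 0.69·190·t^-0.31. Setting 0.69·190·t^-0.31 = 190·t^0.69/(34.1+t) gives 0.69(34.1+t) = t, so 0.31·t = 0.69×34.1.
t* = 0.69×34.1/0.31 = 75.9 min.

75.90 min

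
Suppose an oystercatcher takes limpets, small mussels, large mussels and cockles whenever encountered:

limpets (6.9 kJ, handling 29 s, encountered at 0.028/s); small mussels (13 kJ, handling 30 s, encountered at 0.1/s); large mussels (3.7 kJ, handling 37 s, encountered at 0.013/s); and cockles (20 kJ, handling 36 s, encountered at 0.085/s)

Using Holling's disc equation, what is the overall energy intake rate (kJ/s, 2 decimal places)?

R = Σλ_iE_i / (1 + Σλ_ih_i)
Numerator: 0.028×6.9 + 0.1×13 + 0.013×3.7 + 0.085×20 = 3.241
Denominator: 1 + 0.028×29 + 0.1×30 + 0.013×37 + 0.085×36 = 8.353
R = 3.241/8.353 = 0.388 kJ/s

0.39 kJ/s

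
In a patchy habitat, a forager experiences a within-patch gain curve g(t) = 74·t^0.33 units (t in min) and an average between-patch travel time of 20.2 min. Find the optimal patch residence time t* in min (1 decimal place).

9.9 min

By the marginal value theorem, leave when the instantaneous gain rate g'(t) equals the habitat-wide average g(t)/(T + t).
g'(t) = 0.33·74·t^-0.67. Setting 0.33·74·t^-0.67 = 74·t^0.33/(20.2+t) gives 0.33(20.2+t) = t, so 0.67·t = 0.33×20.2.
t* = 0.33×20.2/0.67 = 9.949 min.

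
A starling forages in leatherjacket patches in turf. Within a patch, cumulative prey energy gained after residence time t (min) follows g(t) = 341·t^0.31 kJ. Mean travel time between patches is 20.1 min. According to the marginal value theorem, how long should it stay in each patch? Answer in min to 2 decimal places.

By the marginal value theorem, leave when the instantaneous gain rate g'(t) equals the habitat-wide average g(t)/(T + t).
g'(t) = 0.31·341·t^-0.69. Setting 0.31·341·t^-0.69 = 341·t^0.31/(20.1+t) gives 0.31(20.1+t) = t, so 0.69·t = 0.31×20.1.
t* = 0.31×20.1/0.69 = 9.03 min.

9.03 min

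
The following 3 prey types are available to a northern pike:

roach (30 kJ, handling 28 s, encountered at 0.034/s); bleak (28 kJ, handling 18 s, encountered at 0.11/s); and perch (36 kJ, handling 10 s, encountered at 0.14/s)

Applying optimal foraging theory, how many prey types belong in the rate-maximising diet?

E/h in descending order: perch 3.6, bleak 1.56, roach 1.07 kJ/s. The optimal diet is the largest prefix of this list for which every included type satisfies E_i/h_i > R on the types above it.
Rate on top 1: 2.1. bleak: 1.56 < 2.1 → exclude; stop.
Optimal diet: perch — 1 of 3 types.

1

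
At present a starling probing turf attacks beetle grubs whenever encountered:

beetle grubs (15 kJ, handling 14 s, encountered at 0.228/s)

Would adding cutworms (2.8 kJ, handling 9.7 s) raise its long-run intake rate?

No

On beetle grubs alone, R = ΣλE/(1+Σλh) = 3.42/4.192 = 0.8158 kJ/s.
Profitability of cutworms: 2.8/9.7 = 0.2887 kJ/s.
Since 0.2887 < R, time spent handling cutworms is better spent searching.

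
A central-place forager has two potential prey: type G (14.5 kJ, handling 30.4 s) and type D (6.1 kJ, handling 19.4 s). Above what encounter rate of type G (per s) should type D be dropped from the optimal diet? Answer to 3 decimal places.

0.064 per s

The zero-one rule: include type D iff E₂/h₂ > λE₁/(1+λh₁). Equality gives the switch point.
λE₁h₂ = E₂ + λE₂h₁ ⇒ λ = E₂/(E₁h₂ − E₂h₁) = 6.1/(281.3 − 185.4) = 0.06363 per s.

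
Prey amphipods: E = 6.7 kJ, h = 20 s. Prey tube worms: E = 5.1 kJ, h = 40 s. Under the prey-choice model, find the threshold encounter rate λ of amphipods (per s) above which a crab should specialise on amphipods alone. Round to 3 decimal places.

At the threshold, the rate on amphipods alone equals the profitability of tube worms: λ·6.7/(1 + λ·20) = 5.1/40 = 0.1275.
Rearranging, λ(6.7 − 0.1275×20) = 0.1275, so λ = 0.1275/4.15 = 0.03072 per s.

0.031 per s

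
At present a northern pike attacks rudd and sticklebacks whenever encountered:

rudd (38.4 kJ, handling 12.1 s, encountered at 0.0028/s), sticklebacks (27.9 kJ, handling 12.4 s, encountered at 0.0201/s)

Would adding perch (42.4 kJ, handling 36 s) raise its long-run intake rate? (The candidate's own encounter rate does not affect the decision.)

On rudd and sticklebacks alone, R = ΣλE/(1+Σλh) = 0.6683/1.283 = 0.5208 kJ/s.
perch: E/h = 42.4/36 = 1.178 kJ/s.
Since 1.178 > R, including perch increases the long-run rate.

Yes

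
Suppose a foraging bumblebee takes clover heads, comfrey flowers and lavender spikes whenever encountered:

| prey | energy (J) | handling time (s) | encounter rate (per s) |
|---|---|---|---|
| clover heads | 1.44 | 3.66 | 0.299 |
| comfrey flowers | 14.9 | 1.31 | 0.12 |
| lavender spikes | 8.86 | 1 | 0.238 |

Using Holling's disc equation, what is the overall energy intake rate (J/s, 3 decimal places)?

R = Σλ_iE_i / (1 + Σλ_ih_i)
Numerator: 0.299×1.44 + 0.12×14.9 + 0.238×8.86 = 4.327
Denominator: 1 + 0.299×3.66 + 0.12×1.31 + 0.238×1 = 2.49
R = 4.327/2.49 = 1.738 J/s

1.738 J/s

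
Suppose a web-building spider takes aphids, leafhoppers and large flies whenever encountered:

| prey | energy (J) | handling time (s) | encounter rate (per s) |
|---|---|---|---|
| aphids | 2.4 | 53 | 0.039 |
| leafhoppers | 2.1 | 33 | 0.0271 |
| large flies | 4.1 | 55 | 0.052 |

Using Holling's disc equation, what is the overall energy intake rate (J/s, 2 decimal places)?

0.05 J/s

R = (0.039×2.4 + 0.0271×2.1 + 0.052×4.1) / (1 + 0.039×53 + 0.0271×33 + 0.052×55) = 0.3637/6.821 = 0.05332 J/s.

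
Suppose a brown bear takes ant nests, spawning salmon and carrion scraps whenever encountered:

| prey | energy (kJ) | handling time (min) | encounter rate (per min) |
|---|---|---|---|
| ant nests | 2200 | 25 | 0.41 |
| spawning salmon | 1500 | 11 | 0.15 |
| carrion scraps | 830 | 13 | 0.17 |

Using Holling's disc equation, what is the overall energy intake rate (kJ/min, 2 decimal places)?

83.92 kJ/min

R = (0.41×2200 + 0.15×1500 + 0.17×830) / (1 + 0.41×25 + 0.15×11 + 0.17×13) = 1268/15.11 = 83.92 kJ/min.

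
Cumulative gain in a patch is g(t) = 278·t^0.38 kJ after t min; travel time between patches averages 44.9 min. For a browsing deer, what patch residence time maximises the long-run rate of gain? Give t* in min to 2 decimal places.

Maximise g(t)/(T+t): set derivative to zero → g'(t)(T+t) = g(t).
g'(t) = 0.38·278·t^-0.62. Setting 0.38·278·t^-0.62 = 278·t^0.38/(44.9+t) gives 0.38(44.9+t) = t, so 0.62·t = 0.38×44.9.
t* = 0.38×44.9/0.62 = 27.52 min.

27.52 min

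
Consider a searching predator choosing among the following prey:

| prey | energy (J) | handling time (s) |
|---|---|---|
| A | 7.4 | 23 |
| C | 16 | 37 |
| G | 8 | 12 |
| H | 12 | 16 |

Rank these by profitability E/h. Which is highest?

In descending order of E/h:
H: 12/16 = 0.75 J/s
G: 8/12 = 0.667 J/s
C: 16/37 = 0.432 J/s
A: 7.4/23 = 0.322 J/s

H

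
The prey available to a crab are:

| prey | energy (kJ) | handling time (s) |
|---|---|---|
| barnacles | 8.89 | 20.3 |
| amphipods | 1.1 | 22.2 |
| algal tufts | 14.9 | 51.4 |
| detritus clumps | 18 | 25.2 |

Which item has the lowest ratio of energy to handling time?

amphipods

In descending order of E/h:
detritus clumps: 18/25.2 = 0.714 kJ/s
barnacles: 8.89/20.3 = 0.438 kJ/s
algal tufts: 14.9/51.4 = 0.29 kJ/s
amphipods: 1.1/22.2 = 0.0495 kJ/s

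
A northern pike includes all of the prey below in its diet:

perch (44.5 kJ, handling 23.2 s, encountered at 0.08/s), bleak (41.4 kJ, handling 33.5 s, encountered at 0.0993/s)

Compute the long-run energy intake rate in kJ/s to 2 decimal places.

R = (0.08×44.5 + 0.0993×41.4) / (1 + 0.08×23.2 + 0.0993×33.5) = 7.671/6.183 = 1.241 kJ/s.

1.24 kJ/s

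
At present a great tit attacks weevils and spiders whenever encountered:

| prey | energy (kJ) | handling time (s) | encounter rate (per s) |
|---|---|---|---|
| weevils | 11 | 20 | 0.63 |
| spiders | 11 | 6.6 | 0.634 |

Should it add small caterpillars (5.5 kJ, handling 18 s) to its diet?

No

On weevils and spiders alone, R = ΣλE/(1+Σλh) = 13.9/17.78 = 0.7818 kJ/s.
small caterpillars: E/h = 5.5/18 = 0.3056 kJ/s.
Since 0.3056 < R, time spent handling small caterpillars is better spent searching.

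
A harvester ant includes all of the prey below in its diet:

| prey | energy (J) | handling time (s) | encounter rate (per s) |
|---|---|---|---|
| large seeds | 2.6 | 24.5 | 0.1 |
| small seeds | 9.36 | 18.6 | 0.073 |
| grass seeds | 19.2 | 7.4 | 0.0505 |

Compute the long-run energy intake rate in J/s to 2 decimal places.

R = (0.1×2.6 + 0.073×9.36 + 0.0505×19.2) / (1 + 0.1×24.5 + 0.073×18.6 + 0.0505×7.4) = 1.913/5.182 = 0.3692 J/s.

0.37 J/s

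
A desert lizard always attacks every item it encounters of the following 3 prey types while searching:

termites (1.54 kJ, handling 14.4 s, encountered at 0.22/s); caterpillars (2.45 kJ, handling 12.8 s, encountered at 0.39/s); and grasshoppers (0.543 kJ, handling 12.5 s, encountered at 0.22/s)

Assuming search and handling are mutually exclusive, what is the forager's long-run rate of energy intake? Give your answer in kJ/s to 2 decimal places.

0.12 kJ/s

R = (0.22×1.54 + 0.39×2.45 + 0.22×0.543) / (1 + 0.22×14.4 + 0.39×12.8 + 0.22×12.5) = 1.414/11.91 = 0.1187 kJ/s.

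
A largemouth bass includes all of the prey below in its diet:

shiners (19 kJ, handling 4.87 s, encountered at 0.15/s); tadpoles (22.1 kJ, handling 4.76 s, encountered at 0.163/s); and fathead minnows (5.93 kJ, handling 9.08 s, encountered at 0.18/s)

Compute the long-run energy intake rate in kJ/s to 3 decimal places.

R = (0.15×19 + 0.163×22.1 + 0.18×5.93) / (1 + 0.15×4.87 + 0.163×4.76 + 0.18×9.08) = 7.52/4.141 = 1.816 kJ/s.

1.816 kJ/s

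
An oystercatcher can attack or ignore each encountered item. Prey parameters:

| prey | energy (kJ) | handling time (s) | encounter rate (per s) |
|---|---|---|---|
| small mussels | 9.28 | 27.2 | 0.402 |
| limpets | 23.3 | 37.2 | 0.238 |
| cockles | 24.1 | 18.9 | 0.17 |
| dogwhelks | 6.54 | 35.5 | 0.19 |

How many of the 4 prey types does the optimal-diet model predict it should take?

Profitabilities (E/h, kJ/s): cockles 1.28, limpets 0.626, small mussels 0.341, dogwhelks 0.184. Add prey in this order while the next type's profitability exceeds the intake rate on those already taken.
Rate on top 1: 0.9725. limpets: 0.626 < 0.9725 → exclude; stop.
Optimal diet: cockles — 1 of 4 types.

1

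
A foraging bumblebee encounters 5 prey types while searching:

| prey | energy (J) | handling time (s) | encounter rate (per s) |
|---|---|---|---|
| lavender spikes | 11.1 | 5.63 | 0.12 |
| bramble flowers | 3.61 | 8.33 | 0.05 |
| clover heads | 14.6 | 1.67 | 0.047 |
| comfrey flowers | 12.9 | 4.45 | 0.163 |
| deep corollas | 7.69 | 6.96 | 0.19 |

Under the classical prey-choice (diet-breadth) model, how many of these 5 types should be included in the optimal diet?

Profitabilities (E/h, J/s): clover heads 8.74, comfrey flowers 2.9, lavender spikes 1.97, deep corollas 1.1, bramble flowers 0.433. Add prey in this order while the next type's profitability exceeds the intake rate on those already taken.
Rate on top 1: 0.6363. comfrey flowers: 2.9 > 0.6363 → include.
Rate on top 2: 1.546. lavender spikes: 1.97 > 1.546 → include.
Rate on top 3: 1.662. deep corollas: 1.1 < 1.662 → exclude; stop.
Optimal diet: clover heads, comfrey flowers, lavender spikes — 3 of 5 types.

3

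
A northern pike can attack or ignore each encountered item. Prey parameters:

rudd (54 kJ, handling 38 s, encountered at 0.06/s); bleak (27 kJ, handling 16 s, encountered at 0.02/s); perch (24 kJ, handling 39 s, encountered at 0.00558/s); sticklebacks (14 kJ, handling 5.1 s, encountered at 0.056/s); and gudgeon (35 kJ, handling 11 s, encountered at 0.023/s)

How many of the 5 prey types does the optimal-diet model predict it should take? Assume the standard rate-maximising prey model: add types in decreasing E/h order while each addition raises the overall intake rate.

4

E/h in descending order: gudgeon 3.18, sticklebacks 2.75, bleak 1.69, rudd 1.42, perch 0.615 kJ/s. The optimal diet is the largest prefix of this list for which every included type satisfies E_i/h_i > R on the types above it.
Rate on top 1: 0.6425. sticklebacks: 2.75 > 0.6425 → include.
Rate on top 2: 1.033. bleak: 1.69 > 1.033 → include.
Rate on top 3: 1.145. rudd: 1.42 > 1.145 → include.
Rate on top 4: 1.297. perch: 0.615 < 1.297 → exclude; stop.
Optimal diet: gudgeon, sticklebacks, bleak, rudd — 4 of 5 types.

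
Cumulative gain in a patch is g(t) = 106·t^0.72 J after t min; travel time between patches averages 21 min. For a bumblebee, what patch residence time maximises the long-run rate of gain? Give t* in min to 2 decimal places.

54.00 min

Maximise g(t)/(T+t): set derivative to zero → g'(t)(T+t) = g(t).
g'(t) = 0.72·106·t^-0.28. Setting 0.72·106·t^-0.28 = 106·t^0.72/(21+t) gives 0.72(21+t) = t, so 0.28·t = 0.72×21.
t* = 0.72×21/0.28 = 54 min.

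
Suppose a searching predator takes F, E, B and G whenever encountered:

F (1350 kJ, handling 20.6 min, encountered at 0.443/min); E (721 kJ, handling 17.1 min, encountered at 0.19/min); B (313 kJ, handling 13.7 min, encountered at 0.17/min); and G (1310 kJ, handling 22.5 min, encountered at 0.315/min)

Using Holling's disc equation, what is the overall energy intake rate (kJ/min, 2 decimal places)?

Energy encountered per unit search time: 0.443×1350 + 0.19×721 + 0.17×313 + 0.315×1310 = 1201 kJ/min.
Handling time per unit search time: 0.443×20.6 + 0.19×17.1 + 0.17×13.7 + 0.315×22.5 = 21.79.
Rate = 1201/(1 + 21.79) = 52.69 kJ/min.

52.69 kJ/min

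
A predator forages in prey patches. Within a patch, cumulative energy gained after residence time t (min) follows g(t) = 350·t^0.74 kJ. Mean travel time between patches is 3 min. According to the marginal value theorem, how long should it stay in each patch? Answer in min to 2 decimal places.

8.54 min

Maximise g(t)/(T+t): set derivative to zero → g'(t)(T+t) = g(t).
g'(t) = 0.74·350·t^-0.26. Setting 0.74·350·t^-0.26 = 350·t^0.74/(3+t) gives 0.74(3+t) = t, so 0.26·t = 0.74×3.
t* = 0.74×3/0.26 = 8.538 min.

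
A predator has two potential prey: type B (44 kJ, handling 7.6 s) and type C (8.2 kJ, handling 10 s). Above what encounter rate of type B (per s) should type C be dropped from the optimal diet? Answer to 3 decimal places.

0.022 per s

Drop type C once their profitability E₂/h₂ falls below the rate achievable on type B alone: E₂/h₂ = λE₁/(1 + λh₁).
Solve for λ: λE₁h₂ = E₂(1 + λh₁) → λ(E₁h₂ − E₂h₁) = E₂ → λ = E₂/(E₁h₂ − E₂h₁).
λ = 8.2/(44×10 − 8.2×7.6) = 8.2/377.7 = 0.02171 per s.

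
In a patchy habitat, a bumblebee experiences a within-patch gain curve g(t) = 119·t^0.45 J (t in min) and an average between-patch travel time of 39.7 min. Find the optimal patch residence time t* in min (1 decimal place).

32.5 min

Maximise g(t)/(T+t): set derivative to zero → g'(t)(T+t) = g(t).
g'(t) = 0.45·119·t^-0.55. Setting 0.45·119·t^-0.55 = 119·t^0.45/(39.7+t) gives 0.45(39.7+t) = t, so 0.55·t = 0.45×39.7.
t* = 0.45×39.7/0.55 = 32.48 min.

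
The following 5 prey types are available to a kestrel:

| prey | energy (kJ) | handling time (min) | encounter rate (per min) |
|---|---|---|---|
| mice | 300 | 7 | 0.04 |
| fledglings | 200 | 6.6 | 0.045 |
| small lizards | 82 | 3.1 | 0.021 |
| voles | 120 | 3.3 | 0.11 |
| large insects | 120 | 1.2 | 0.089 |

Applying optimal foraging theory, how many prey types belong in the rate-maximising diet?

E/h in descending order: large insects 100, mice 42.9, voles 36.4, fledglings 30.3, small lizards 26.5 kJ/min. The optimal diet is the largest prefix of this list for which every included type satisfies E_i/h_i > R on the types above it.
Rate on top 1: 9.649. mice: 42.9 > 9.649 → include.
Rate on top 2: 16.35. voles: 36.4 > 16.35 → include.
Rate on top 3: 20.51. fledglings: 30.3 > 20.51 → include.
Rate on top 4: 21.93. small lizards: 26.5 > 21.93 → include.
Optimal diet: large insects, mice, voles, fledglings, small lizards — 5 of 5 types.

5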